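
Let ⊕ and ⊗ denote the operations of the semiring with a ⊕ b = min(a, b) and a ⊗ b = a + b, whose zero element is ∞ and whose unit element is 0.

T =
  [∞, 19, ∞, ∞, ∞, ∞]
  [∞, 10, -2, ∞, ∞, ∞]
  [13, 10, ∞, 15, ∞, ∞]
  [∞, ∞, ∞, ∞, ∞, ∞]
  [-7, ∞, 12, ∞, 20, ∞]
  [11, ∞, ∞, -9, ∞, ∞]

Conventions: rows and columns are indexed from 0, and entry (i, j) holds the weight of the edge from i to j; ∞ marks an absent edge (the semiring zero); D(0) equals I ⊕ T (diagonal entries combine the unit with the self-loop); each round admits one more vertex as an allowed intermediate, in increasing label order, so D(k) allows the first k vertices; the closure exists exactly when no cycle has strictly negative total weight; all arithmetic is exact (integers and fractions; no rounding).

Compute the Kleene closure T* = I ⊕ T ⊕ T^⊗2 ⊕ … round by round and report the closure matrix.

D(0):
  [0, 19, ∞, ∞, ∞, ∞]
  [∞, 0, -2, ∞, ∞, ∞]
  [13, 10, 0, 15, ∞, ∞]
  [∞, ∞, ∞, 0, ∞, ∞]
  [-7, ∞, 12, ∞, 0, ∞]
  [11, ∞, ∞, -9, ∞, 0]
D(1):
  [0, 19, ∞, ∞, ∞, ∞]
  [∞, 0, -2, ∞, ∞, ∞]
  [13, 10, 0, 15, ∞, ∞]
  [∞, ∞, ∞, 0, ∞, ∞]
  [-7, 12, 12, ∞, 0, ∞]
  [11, 30, ∞, -9, ∞, 0]
D(2):
  [0, 19, 17, ∞, ∞, ∞]
  [∞, 0, -2, ∞, ∞, ∞]
  [13, 10, 0, 15, ∞, ∞]
  [∞, ∞, ∞, 0, ∞, ∞]
  [-7, 12, 10, ∞, 0, ∞]
  [11, 30, 28, -9, ∞, 0]
D(3):
  [0, 19, 17, 32, ∞, ∞]
  [11, 0, -2, 13, ∞, ∞]
  [13, 10, 0, 15, ∞, ∞]
  [∞, ∞, ∞, 0, ∞, ∞]
  [-7, 12, 10, 25, 0, ∞]
  [11, 30, 28, -9, ∞, 0]
D(4):
  [0, 19, 17, 32, ∞, ∞]
  [11, 0, -2, 13, ∞, ∞]
  [13, 10, 0, 15, ∞, ∞]
  [∞, ∞, ∞, 0, ∞, ∞]
  [-7, 12, 10, 25, 0, ∞]
  [11, 30, 28, -9, ∞, 0]
D(5):
  [0, 19, 17, 32, ∞, ∞]
  [11, 0, -2, 13, ∞, ∞]
  [13, 10, 0, 15, ∞, ∞]
  [∞, ∞, ∞, 0, ∞, ∞]
  [-7, 12, 10, 25, 0, ∞]
  [11, 30, 28, -9, ∞, 0]
D(6):
  [0, 19, 17, 32, ∞, ∞]
  [11, 0, -2, 13, ∞, ∞]
  [13, 10, 0, 15, ∞, ∞]
  [∞, ∞, ∞, 0, ∞, ∞]
  [-7, 12, 10, 25, 0, ∞]
  [11, 30, 28, -9, ∞, 0]
Answer: T* = [[0, 19, 17, 32, ∞, ∞], [11, 0, -2, 13, ∞, ∞], [13, 10, 0, 15, ∞, ∞], [∞, ∞, ∞, 0, ∞, ∞], [-7, 12, 10, 25, 0, ∞], [11, 30, 28, -9, ∞, 0]]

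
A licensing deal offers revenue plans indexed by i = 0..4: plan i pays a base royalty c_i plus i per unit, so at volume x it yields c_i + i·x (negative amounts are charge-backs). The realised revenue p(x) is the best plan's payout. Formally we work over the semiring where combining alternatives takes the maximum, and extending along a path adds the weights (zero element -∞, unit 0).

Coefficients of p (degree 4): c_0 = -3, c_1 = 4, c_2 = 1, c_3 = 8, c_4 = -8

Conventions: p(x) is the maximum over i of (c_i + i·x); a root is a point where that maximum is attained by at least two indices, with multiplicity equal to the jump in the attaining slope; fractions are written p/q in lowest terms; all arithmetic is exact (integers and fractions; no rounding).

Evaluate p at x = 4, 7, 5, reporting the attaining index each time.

p(4) = max(-3+0·4=-3, 4+1·4=8, 1+2·4=9, 8+3·4=20, -8+4·4=8) = 20 (attained by i=3)
p(7) = max(-3+0·7=-3, 4+1·7=11, 1+2·7=15, 8+3·7=29, -8+4·7=20) = 29 (attained by i=3)
p(5) = max(-3+0·5=-3, 4+1·5=9, 1+2·5=11, 8+3·5=23, -8+4·5=12) = 23 (attained by i=3)
Answer: p(4) = 20; p(7) = 29; p(5) = 23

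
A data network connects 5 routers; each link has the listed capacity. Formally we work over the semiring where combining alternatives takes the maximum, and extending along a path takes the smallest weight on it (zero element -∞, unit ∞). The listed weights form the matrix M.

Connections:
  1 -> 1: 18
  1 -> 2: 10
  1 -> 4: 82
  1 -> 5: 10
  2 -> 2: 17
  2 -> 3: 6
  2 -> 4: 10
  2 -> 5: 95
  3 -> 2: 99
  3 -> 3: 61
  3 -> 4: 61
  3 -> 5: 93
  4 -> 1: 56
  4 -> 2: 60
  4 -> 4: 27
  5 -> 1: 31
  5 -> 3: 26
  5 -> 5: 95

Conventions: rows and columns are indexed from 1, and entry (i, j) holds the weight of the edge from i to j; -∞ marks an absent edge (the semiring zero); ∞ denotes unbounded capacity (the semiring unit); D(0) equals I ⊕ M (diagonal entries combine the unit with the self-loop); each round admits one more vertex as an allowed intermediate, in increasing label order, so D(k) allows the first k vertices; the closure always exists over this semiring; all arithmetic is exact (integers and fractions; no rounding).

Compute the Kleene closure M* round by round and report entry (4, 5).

D(0):
  [∞, 10, -∞, 82, 10]
  [-∞, ∞, 6, 10, 95]
  [-∞, 99, ∞, 61, 93]
  [56, 60, -∞, ∞, -∞]
  [31, -∞, 26, -∞, ∞]
D(1):
  [∞, 10, -∞, 82, 10]
  [-∞, ∞, 6, 10, 95]
  [-∞, 99, ∞, 61, 93]
  [56, 60, -∞, ∞, 10]
  [31, 10, 26, 31, ∞]
D(2):
  [∞, 10, 6, 82, 10]
  [-∞, ∞, 6, 10, 95]
  [-∞, 99, ∞, 61, 95]
  [56, 60, 6, ∞, 60]
  [31, 10, 26, 31, ∞]
D(3):
  [∞, 10, 6, 82, 10]
  [-∞, ∞, 6, 10, 95]
  [-∞, 99, ∞, 61, 95]
  [56, 60, 6, ∞, 60]
  [31, 26, 26, 31, ∞]
D(4):
  [∞, 60, 6, 82, 60]
  [10, ∞, 6, 10, 95]
  [56, 99, ∞, 61, 95]
  [56, 60, 6, ∞, 60]
  [31, 31, 26, 31, ∞]
D(5):
  [∞, 60, 26, 82, 60]
  [31, ∞, 26, 31, 95]
  [56, 99, ∞, 61, 95]
  [56, 60, 26, ∞, 60]
  [31, 31, 26, 31, ∞]
Answer: M*[4][5] = 60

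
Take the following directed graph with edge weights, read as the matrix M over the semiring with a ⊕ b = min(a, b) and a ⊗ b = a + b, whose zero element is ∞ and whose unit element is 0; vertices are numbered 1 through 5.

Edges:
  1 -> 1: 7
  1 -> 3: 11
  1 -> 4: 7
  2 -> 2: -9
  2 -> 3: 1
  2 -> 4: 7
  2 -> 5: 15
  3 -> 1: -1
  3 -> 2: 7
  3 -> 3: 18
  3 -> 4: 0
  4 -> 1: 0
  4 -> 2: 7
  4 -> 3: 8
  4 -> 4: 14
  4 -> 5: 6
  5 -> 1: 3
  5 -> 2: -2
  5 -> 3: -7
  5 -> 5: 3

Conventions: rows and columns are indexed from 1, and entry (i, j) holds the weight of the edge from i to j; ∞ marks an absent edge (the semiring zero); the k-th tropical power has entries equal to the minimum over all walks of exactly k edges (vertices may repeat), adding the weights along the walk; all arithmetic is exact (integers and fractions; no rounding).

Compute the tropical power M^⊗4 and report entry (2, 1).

M^⊗2:
  [7, 14, 15, 11, 13]
  [0, -18, -8, -2, 6]
  [0, -2, 8, 6, 6]
  [7, -2, -1, 7, 9]
  [-8, -11, -4, -7, 6]
M^⊗3:
  [11, 5, 6, 14, 16]
  [-9, -27, -17, -11, -3]
  [6, -11, -1, 5, 9]
  [-2, -11, -1, -1, 12]
  [-7, -20, -10, -4, -1]
M^⊗4:
  [5, -4, 6, 6, 19]
  [-18, -36, -26, -20, -12]
  [-2, -20, -10, -4, 4]
  [-2, -20, -10, -4, 4]
  [-11, -29, -19, -13, -5]
Key observation: the optimum is the walk 2->2->2->3->1, with weight (-9) + (-9) + 1 + (-1) = -18.
Optimal value attained by: walk 2->2->2->3->1.
Answer: (M^⊗4)[2][1] = -18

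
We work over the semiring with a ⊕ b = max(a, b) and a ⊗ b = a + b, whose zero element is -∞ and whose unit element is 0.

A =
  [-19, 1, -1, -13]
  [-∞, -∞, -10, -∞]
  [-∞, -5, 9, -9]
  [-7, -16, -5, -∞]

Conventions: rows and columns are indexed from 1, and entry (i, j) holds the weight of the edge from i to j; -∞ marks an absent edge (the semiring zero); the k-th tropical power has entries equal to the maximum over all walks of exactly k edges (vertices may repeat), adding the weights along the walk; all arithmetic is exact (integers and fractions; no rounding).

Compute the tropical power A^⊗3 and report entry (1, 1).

A^⊗2:
  [-20, -6, 8, -10]
  [-∞, -15, -1, -19]
  [-16, 4, 18, 0]
  [-26, -6, 4, -14]
A^⊗3:
  [-17, 3, 17, -1]
  [-26, -6, 8, -10]
  [-7, 13, 27, 9]
  [-21, -1, 13, -5]
Key observation: the optimum is the walk 1->3->4->1, with weight (-1) + (-9) + (-7) = -17.
Optimal value attained by: walk 1->3->4->1.
Answer: (A^⊗3)[1][1] = -17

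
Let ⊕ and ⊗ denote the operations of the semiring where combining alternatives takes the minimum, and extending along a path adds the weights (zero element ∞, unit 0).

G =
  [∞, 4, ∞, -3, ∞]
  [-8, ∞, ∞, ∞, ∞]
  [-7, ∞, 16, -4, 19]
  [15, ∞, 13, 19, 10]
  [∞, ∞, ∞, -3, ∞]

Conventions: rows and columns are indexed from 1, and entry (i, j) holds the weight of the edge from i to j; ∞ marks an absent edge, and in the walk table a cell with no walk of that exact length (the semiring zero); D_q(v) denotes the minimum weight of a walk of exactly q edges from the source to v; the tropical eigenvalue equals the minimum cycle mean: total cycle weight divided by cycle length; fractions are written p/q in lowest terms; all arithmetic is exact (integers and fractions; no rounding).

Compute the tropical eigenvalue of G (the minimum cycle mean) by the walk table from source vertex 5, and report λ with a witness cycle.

q=0: [∞, ∞, ∞, ∞, 0]
q=1: [∞, ∞, ∞, -3, ∞]
q=2: [12, ∞, 10, 16, 7]
q=3: [3, 16, 26, 4, 26]
q=4: [8, 7, 17, 0, 14]
q=5: [-1, 12, 13, 5, 10]
Optimal cycle mean attained by: cycle 1->2->1, total 4 + (-8), length 2.
Answer: λ = -2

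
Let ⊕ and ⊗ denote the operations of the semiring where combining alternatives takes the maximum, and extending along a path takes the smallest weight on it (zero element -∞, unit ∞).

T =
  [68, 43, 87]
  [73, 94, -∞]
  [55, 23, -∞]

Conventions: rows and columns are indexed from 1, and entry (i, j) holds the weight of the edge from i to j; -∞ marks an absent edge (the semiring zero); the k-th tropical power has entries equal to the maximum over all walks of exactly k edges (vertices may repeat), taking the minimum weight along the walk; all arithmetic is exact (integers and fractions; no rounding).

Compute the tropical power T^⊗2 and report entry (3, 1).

T^⊗2:
  [68, 43, 68]
  [73, 94, 73]
  [55, 43, 55]
Key observation: the optimum is the walk 3->1->1, with weight 55 min 68 = 55.
Optimal value attained by: walk 3->1->1.
Answer: (T^⊗2)[3][1] = 55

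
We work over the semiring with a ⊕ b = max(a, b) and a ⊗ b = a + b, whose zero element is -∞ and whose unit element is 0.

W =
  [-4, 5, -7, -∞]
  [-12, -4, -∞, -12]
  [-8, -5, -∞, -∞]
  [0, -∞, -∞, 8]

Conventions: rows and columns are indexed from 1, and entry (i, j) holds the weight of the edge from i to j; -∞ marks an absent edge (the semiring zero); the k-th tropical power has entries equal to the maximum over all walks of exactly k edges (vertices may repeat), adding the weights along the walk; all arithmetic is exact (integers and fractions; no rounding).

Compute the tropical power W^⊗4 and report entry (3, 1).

W^⊗2:
  [-7, 1, -11, -7]
  [-12, -7, -19, -4]
  [-12, -3, -15, -17]
  [8, 5, -7, 16]
W^⊗3:
  [-7, -2, -14, 1]
  [-4, -7, -19, 4]
  [-15, -7, -19, -9]
  [16, 13, 1, 24]
W^⊗4:
  [1, -2, -14, 9]
  [4, 1, -11, 12]
  [-9, -10, -22, -1]
  [24, 21, 9, 32]
Key observation: the optimum is the walk 3->2->4->4->1, with weight (-5) + (-12) + 8 + 0 = -9.
Optimal value attained by: walk 3->2->4->4->1.
Answer: (W^⊗4)[3][1] = -9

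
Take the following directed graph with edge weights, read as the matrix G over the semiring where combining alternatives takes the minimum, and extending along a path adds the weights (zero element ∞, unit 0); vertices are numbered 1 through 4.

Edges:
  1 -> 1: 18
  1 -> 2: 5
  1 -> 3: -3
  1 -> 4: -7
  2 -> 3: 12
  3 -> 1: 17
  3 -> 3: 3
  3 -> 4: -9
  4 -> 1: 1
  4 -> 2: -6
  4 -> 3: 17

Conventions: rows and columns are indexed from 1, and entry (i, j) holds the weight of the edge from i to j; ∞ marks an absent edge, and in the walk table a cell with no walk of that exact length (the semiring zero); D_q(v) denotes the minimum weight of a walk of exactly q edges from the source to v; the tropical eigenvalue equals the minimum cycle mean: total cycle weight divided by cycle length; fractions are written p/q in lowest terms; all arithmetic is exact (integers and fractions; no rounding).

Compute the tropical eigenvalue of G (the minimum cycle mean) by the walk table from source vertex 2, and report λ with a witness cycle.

q=0: [∞, 0, ∞, ∞]
q=1: [∞, ∞, 12, ∞]
q=2: [29, ∞, 15, 3]
q=3: [4, -3, 18, 6]
q=4: [7, 0, 1, -3]
Optimal cycle mean attained by: cycle 1->3->4->1, total (-3) + (-9) + 1, length 3.
Answer: λ = -11/3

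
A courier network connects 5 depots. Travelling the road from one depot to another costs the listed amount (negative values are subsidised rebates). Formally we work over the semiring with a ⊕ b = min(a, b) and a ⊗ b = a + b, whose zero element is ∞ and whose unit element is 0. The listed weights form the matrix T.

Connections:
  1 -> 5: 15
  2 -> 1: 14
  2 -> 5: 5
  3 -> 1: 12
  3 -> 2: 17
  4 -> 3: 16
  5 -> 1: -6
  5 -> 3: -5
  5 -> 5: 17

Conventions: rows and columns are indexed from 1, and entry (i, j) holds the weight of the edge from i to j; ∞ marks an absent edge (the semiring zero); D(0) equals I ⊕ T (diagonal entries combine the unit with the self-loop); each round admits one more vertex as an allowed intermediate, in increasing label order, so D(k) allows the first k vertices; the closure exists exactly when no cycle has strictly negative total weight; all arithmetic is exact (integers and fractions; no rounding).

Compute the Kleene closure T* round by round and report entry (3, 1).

D(0):
  [0, ∞, ∞, ∞, 15]
  [14, 0, ∞, ∞, 5]
  [12, 17, 0, ∞, ∞]
  [∞, ∞, 16, 0, ∞]
  [-6, ∞, -5, ∞, 0]
D(1):
  [0, ∞, ∞, ∞, 15]
  [14, 0, ∞, ∞, 5]
  [12, 17, 0, ∞, 27]
  [∞, ∞, 16, 0, ∞]
  [-6, ∞, -5, ∞, 0]
D(2):
  [0, ∞, ∞, ∞, 15]
  [14, 0, ∞, ∞, 5]
  [12, 17, 0, ∞, 22]
  [∞, ∞, 16, 0, ∞]
  [-6, ∞, -5, ∞, 0]
D(3):
  [0, ∞, ∞, ∞, 15]
  [14, 0, ∞, ∞, 5]
  [12, 17, 0, ∞, 22]
  [28, 33, 16, 0, 38]
  [-6, 12, -5, ∞, 0]
D(4):
  [0, ∞, ∞, ∞, 15]
  [14, 0, ∞, ∞, 5]
  [12, 17, 0, ∞, 22]
  [28, 33, 16, 0, 38]
  [-6, 12, -5, ∞, 0]
D(5):
  [0, 27, 10, ∞, 15]
  [-1, 0, 0, ∞, 5]
  [12, 17, 0, ∞, 22]
  [28, 33, 16, 0, 38]
  [-6, 12, -5, ∞, 0]
Answer: T*[3][1] = 12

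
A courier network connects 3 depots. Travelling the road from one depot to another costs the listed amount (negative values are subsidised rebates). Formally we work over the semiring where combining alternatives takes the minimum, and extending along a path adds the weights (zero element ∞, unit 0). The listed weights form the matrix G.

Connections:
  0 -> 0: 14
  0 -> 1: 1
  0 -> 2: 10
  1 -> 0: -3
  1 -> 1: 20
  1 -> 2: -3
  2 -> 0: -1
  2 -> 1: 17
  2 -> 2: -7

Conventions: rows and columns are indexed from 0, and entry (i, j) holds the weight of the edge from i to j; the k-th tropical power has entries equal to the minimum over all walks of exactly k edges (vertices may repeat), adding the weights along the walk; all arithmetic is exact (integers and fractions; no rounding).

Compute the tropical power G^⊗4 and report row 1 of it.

G^⊗2:
  [-2, 15, -2]
  [-4, -2, -10]
  [-8, 0, -14]
G^⊗3:
  [-3, -1, -9]
  [-11, -3, -17]
  [-15, -7, -21]
G^⊗4:
  [-10, -2, -16]
  [-18, -10, -24]
  [-22, -14, -28]
Answer: row 1 of G^⊗4 = [-18, -10, -24]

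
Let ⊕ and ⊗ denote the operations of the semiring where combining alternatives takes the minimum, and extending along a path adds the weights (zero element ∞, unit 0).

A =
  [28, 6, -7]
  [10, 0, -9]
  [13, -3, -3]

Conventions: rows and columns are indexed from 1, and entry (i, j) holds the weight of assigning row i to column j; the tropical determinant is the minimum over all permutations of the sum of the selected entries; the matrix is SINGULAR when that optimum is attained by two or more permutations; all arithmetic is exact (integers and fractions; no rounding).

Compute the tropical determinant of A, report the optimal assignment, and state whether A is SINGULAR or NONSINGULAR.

σ = (1, 2, 3): 28 + 0 + (-3) = 25
σ = (1, 3, 2): 28 + (-9) + (-3) = 16
σ = (2, 1, 3): 6 + 10 + (-3) = 13
σ = (2, 3, 1): 6 + (-9) + 13 = 10
σ = (3, 1, 2): (-7) + 10 + (-3) = 0
σ = (3, 2, 1): (-7) + 0 + 13 = 6
Optimal value attained by: σ = (3, 1, 2).
Answer: det⊕(A) = 0; verdict: NONSINGULAR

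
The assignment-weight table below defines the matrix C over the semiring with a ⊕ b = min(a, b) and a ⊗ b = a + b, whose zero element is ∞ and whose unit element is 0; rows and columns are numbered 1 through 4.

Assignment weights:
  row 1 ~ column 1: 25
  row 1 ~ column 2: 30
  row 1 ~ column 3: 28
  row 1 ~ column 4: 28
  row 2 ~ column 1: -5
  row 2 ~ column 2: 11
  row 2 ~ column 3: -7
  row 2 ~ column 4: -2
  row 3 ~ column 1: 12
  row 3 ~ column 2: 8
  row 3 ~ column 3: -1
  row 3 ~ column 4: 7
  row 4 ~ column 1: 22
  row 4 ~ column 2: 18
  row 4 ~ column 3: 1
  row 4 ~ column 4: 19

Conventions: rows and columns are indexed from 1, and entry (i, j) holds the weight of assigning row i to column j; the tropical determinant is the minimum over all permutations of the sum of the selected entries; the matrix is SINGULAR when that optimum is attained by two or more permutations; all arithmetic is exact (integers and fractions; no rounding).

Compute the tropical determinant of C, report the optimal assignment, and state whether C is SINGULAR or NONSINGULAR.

σ = (1, 2, 3, 4): 25 + 11 + (-1) + 19 = 54
σ = (1, 2, 4, 3): 25 + 11 + 7 + 1 = 44
σ = (1, 3, 2, 4): 25 + (-7) + 8 + 19 = 45
σ = (1, 3, 4, 2): 25 + (-7) + 7 + 18 = 43
σ = (1, 4, 2, 3): 25 + (-2) + 8 + 1 = 32
σ = (1, 4, 3, 2): 25 + (-2) + (-1) + 18 = 40
σ = (2, 1, 3, 4): 30 + (-5) + (-1) + 19 = 43
σ = (2, 1, 4, 3): 30 + (-5) + 7 + 1 = 33
σ = (2, 3, 1, 4): 30 + (-7) + 12 + 19 = 54
σ = (2, 3, 4, 1): 30 + (-7) + 7 + 22 = 52
σ = (2, 4, 1, 3): 30 + (-2) + 12 + 1 = 41
σ = (2, 4, 3, 1): 30 + (-2) + (-1) + 22 = 49
σ = (3, 1, 2, 4): 28 + (-5) + 8 + 19 = 50
σ = (3, 1, 4, 2): 28 + (-5) + 7 + 18 = 48
σ = (3, 2, 1, 4): 28 + 11 + 12 + 19 = 70
σ = (3, 2, 4, 1): 28 + 11 + 7 + 22 = 68
σ = (3, 4, 1, 2): 28 + (-2) + 12 + 18 = 56
σ = (3, 4, 2, 1): 28 + (-2) + 8 + 22 = 56
σ = (4, 1, 2, 3): 28 + (-5) + 8 + 1 = 32
σ = (4, 1, 3, 2): 28 + (-5) + (-1) + 18 = 40
σ = (4, 2, 1, 3): 28 + 11 + 12 + 1 = 52
σ = (4, 2, 3, 1): 28 + 11 + (-1) + 22 = 60
σ = (4, 3, 1, 2): 28 + (-7) + 12 + 18 = 51
σ = (4, 3, 2, 1): 28 + (-7) + 8 + 22 = 51
Optimal value attained by: σ = (1, 4, 2, 3).
Answer: det⊕(C) = 32; verdict: SINGULAR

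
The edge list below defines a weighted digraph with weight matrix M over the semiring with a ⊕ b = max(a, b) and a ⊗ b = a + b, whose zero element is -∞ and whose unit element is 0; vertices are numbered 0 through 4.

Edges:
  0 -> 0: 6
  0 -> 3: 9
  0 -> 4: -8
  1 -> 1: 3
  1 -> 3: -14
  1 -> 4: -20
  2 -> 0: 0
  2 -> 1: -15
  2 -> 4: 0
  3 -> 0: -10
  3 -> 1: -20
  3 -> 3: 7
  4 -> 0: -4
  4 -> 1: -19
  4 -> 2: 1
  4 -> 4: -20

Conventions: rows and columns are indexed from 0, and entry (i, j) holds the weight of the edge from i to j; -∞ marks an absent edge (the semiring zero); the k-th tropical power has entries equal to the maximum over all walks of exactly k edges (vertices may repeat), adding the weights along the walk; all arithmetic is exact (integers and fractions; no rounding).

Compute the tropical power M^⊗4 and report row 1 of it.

M^⊗2:
  [12, -11, -7, 16, -2]
  [-24, 6, -19, -7, -17]
  [6, -12, 1, 9, -8]
  [-3, -13, -∞, 14, -18]
  [2, -14, -19, 5, 1]
M^⊗3:
  [18, -4, -1, 23, 4]
  [-17, 9, -16, 0, -14]
  [12, -9, -7, 16, 1]
  [4, -6, -17, 21, -11]
  [8, -11, 2, 12, -6]
M^⊗4:
  [24, 3, 5, 30, 10]
  [-10, 12, -13, 7, -11]
  [18, -4, 2, 23, 4]
  [11, 1, -10, 28, -4]
  [14, -8, -5, 19, 2]
Answer: row 1 of M^⊗4 = [-10, 12, -13, 7, -11]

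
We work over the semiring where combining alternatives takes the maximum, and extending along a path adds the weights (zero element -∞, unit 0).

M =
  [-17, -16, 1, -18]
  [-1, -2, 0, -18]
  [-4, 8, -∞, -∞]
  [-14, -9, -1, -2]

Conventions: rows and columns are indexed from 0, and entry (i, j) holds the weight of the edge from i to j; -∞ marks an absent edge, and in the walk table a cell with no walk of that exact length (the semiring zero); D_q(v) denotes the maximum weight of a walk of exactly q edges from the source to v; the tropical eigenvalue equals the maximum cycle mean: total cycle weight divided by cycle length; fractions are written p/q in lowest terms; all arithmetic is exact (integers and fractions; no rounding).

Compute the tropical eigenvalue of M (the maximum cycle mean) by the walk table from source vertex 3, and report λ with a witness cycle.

q=0: [-∞, -∞, -∞, 0]
q=1: [-14, -9, -1, -2]
q=2: [-5, 7, -3, -4]
q=3: [6, 5, 7, -6]
q=4: [4, 15, 7, -8]
Optimal cycle mean attained by: cycle 1->2->1, total 0 + 8, length 2.
Answer: λ = 4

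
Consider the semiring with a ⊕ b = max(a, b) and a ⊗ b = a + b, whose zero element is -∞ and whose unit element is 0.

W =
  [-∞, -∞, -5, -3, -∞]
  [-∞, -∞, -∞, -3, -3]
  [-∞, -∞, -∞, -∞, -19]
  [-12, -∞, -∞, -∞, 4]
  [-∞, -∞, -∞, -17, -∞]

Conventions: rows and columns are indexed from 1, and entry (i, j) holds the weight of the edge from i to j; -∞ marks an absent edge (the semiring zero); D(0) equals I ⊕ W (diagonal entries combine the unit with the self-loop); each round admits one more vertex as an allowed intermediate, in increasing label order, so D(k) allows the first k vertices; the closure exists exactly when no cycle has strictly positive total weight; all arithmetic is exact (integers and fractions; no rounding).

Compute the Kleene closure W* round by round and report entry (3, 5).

D(0):
  [0, -∞, -5, -3, -∞]
  [-∞, 0, -∞, -3, -3]
  [-∞, -∞, 0, -∞, -19]
  [-12, -∞, -∞, 0, 4]
  [-∞, -∞, -∞, -17, 0]
D(1):
  [0, -∞, -5, -3, -∞]
  [-∞, 0, -∞, -3, -3]
  [-∞, -∞, 0, -∞, -19]
  [-12, -∞, -17, 0, 4]
  [-∞, -∞, -∞, -17, 0]
D(2):
  [0, -∞, -5, -3, -∞]
  [-∞, 0, -∞, -3, -3]
  [-∞, -∞, 0, -∞, -19]
  [-12, -∞, -17, 0, 4]
  [-∞, -∞, -∞, -17, 0]
D(3):
  [0, -∞, -5, -3, -24]
  [-∞, 0, -∞, -3, -3]
  [-∞, -∞, 0, -∞, -19]
  [-12, -∞, -17, 0, 4]
  [-∞, -∞, -∞, -17, 0]
D(4):
  [0, -∞, -5, -3, 1]
  [-15, 0, -20, -3, 1]
  [-∞, -∞, 0, -∞, -19]
  [-12, -∞, -17, 0, 4]
  [-29, -∞, -34, -17, 0]
D(5):
  [0, -∞, -5, -3, 1]
  [-15, 0, -20, -3, 1]
  [-48, -∞, 0, -36, -19]
  [-12, -∞, -17, 0, 4]
  [-29, -∞, -34, -17, 0]
Answer: W*[3][5] = -19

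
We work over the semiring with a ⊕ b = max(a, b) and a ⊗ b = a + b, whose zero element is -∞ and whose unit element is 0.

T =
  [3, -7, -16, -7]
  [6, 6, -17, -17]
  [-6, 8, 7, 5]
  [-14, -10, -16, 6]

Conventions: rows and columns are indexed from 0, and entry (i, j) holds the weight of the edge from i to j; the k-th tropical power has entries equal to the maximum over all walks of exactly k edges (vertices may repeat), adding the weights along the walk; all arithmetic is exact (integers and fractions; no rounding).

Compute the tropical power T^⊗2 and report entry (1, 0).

T^⊗2:
  [6, -1, -9, -1]
  [12, 12, -10, -1]
  [14, 15, 14, 12]
  [-4, -4, -9, 12]
Key observation: the optimum is the walk 1->1->0, with weight 6 + 6 = 12.
Optimal value attained by: walk 1->1->0.
Answer: (T^⊗2)[1][0] = 12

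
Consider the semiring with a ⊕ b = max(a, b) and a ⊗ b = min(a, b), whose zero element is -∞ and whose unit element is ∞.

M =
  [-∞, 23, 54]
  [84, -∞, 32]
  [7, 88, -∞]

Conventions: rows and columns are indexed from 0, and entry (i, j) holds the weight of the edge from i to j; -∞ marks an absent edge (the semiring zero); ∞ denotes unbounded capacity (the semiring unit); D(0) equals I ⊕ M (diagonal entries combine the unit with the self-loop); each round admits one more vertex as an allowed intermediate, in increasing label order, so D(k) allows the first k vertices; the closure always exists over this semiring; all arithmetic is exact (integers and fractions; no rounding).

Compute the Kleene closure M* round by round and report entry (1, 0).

D(0):
  [∞, 23, 54]
  [84, ∞, 32]
  [7, 88, ∞]
D(1):
  [∞, 23, 54]
  [84, ∞, 54]
  [7, 88, ∞]
D(2):
  [∞, 23, 54]
  [84, ∞, 54]
  [84, 88, ∞]
D(3):
  [∞, 54, 54]
  [84, ∞, 54]
  [84, 88, ∞]
Answer: M*[1][0] = 84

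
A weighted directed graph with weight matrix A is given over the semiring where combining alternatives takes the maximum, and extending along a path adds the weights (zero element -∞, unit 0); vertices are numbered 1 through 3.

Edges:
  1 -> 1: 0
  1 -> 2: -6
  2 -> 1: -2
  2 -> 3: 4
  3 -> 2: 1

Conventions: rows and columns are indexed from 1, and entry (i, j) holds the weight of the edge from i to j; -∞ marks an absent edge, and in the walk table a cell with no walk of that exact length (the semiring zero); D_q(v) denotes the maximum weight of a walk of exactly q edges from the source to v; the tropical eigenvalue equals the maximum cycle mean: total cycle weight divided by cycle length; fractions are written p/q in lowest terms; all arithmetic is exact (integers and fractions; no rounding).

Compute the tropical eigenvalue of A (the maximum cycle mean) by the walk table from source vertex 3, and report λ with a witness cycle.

q=0: [-∞, -∞, 0]
q=1: [-∞, 1, -∞]
q=2: [-1, -∞, 5]
q=3: [-1, 6, -∞]
Optimal cycle mean attained by: cycle 2->3->2, total 4 + 1, length 2.
Answer: λ = 5/2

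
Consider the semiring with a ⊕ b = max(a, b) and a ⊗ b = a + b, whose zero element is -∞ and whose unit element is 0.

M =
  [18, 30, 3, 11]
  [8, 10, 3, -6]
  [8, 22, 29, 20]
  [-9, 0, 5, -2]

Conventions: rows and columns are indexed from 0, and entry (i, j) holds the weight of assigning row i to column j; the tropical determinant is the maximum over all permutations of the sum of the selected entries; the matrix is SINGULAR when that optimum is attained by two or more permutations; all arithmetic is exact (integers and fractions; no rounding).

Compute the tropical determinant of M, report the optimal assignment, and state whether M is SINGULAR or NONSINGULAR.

σ = (0, 1, 2, 3): 18 + 10 + 29 + (-2) = 55
σ = (0, 1, 3, 2): 18 + 10 + 20 + 5 = 53
σ = (0, 2, 1, 3): 18 + 3 + 22 + (-2) = 41
σ = (0, 2, 3, 1): 18 + 3 + 20 + 0 = 41
σ = (0, 3, 1, 2): 18 + (-6) + 22 + 5 = 39
σ = (0, 3, 2, 1): 18 + (-6) + 29 + 0 = 41
σ = (1, 0, 2, 3): 30 + 8 + 29 + (-2) = 65
σ = (1, 0, 3, 2): 30 + 8 + 20 + 5 = 63
σ = (1, 2, 0, 3): 30 + 3 + 8 + (-2) = 39
σ = (1, 2, 3, 0): 30 + 3 + 20 + (-9) = 44
σ = (1, 3, 0, 2): 30 + (-6) + 8 + 5 = 37
σ = (1, 3, 2, 0): 30 + (-6) + 29 + (-9) = 44
σ = (2, 0, 1, 3): 3 + 8 + 22 + (-2) = 31
σ = (2, 0, 3, 1): 3 + 8 + 20 + 0 = 31
σ = (2, 1, 0, 3): 3 + 10 + 8 + (-2) = 19
σ = (2, 1, 3, 0): 3 + 10 + 20 + (-9) = 24
σ = (2, 3, 0, 1): 3 + (-6) + 8 + 0 = 5
σ = (2, 3, 1, 0): 3 + (-6) + 22 + (-9) = 10
σ = (3, 0, 1, 2): 11 + 8 + 22 + 5 = 46
σ = (3, 0, 2, 1): 11 + 8 + 29 + 0 = 48
σ = (3, 1, 0, 2): 11 + 10 + 8 + 5 = 34
σ = (3, 1, 2, 0): 11 + 10 + 29 + (-9) = 41
σ = (3, 2, 0, 1): 11 + 3 + 8 + 0 = 22
σ = (3, 2, 1, 0): 11 + 3 + 22 + (-9) = 27
Optimal value attained by: σ = (1, 0, 2, 3).
Answer: det⊕(M) = 65; verdict: NONSINGULAR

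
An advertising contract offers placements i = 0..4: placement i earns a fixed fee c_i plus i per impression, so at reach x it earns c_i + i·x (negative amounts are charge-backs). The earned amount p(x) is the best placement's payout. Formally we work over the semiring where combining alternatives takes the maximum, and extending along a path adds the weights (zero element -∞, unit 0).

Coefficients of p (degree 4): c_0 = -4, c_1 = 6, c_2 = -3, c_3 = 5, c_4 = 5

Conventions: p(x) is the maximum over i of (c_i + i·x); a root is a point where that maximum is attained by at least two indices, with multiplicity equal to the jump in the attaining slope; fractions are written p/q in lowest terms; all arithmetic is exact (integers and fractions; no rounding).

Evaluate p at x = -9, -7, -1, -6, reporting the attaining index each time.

p(-9) = max(-4+0·(-9)=-4, 6+1·(-9)=-3, -3+2·(-9)=-21, 5+3·(-9)=-22, 5+4·(-9)=-31) = -3 (attained by i=1)
p(-7) = max(-4+0·(-7)=-4, 6+1·(-7)=-1, -3+2·(-7)=-17, 5+3·(-7)=-16, 5+4·(-7)=-23) = -1 (attained by i=1)
p(-1) = max(-4+0·(-1)=-4, 6+1·(-1)=5, -3+2·(-1)=-5, 5+3·(-1)=2, 5+4·(-1)=1) = 5 (attained by i=1)
p(-6) = max(-4+0·(-6)=-4, 6+1·(-6)=0, -3+2·(-6)=-15, 5+3·(-6)=-13, 5+4·(-6)=-19) = 0 (attained by i=1)
Answer: p(-9) = -3; p(-7) = -1; p(-1) = 5; p(-6) = 0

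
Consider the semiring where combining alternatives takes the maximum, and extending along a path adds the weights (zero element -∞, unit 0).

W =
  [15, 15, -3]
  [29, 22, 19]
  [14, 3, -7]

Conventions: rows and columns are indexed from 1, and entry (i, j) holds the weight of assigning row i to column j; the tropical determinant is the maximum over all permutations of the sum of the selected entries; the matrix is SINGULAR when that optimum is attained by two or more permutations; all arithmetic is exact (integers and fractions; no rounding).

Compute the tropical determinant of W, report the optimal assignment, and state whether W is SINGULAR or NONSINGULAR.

σ = (1, 2, 3): 15 + 22 + (-7) = 30
σ = (1, 3, 2): 15 + 19 + 3 = 37
σ = (2, 1, 3): 15 + 29 + (-7) = 37
σ = (2, 3, 1): 15 + 19 + 14 = 48
σ = (3, 1, 2): (-3) + 29 + 3 = 29
σ = (3, 2, 1): (-3) + 22 + 14 = 33
Optimal value attained by: σ = (2, 3, 1).
Answer: det⊕(W) = 48; verdict: NONSINGULAR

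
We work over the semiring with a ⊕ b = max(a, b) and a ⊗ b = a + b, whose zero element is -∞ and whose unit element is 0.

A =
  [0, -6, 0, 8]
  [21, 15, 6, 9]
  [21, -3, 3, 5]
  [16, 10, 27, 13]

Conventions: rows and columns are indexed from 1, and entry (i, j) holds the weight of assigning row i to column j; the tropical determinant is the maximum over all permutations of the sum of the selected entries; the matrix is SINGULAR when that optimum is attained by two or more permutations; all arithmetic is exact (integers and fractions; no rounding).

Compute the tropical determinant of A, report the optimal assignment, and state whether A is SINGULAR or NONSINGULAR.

σ = (1, 2, 3, 4): 0 + 15 + 3 + 13 = 31
σ = (1, 2, 4, 3): 0 + 15 + 5 + 27 = 47
σ = (1, 3, 2, 4): 0 + 6 + (-3) + 13 = 16
σ = (1, 3, 4, 2): 0 + 6 + 5 + 10 = 21
σ = (1, 4, 2, 3): 0 + 9 + (-3) + 27 = 33
σ = (1, 4, 3, 2): 0 + 9 + 3 + 10 = 22
σ = (2, 1, 3, 4): (-6) + 21 + 3 + 13 = 31
σ = (2, 1, 4, 3): (-6) + 21 + 5 + 27 = 47
σ = (2, 3, 1, 4): (-6) + 6 + 21 + 13 = 34
σ = (2, 3, 4, 1): (-6) + 6 + 5 + 16 = 21
σ = (2, 4, 1, 3): (-6) + 9 + 21 + 27 = 51
σ = (2, 4, 3, 1): (-6) + 9 + 3 + 16 = 22
σ = (3, 1, 2, 4): 0 + 21 + (-3) + 13 = 31
σ = (3, 1, 4, 2): 0 + 21 + 5 + 10 = 36
σ = (3, 2, 1, 4): 0 + 15 + 21 + 13 = 49
σ = (3, 2, 4, 1): 0 + 15 + 5 + 16 = 36
σ = (3, 4, 1, 2): 0 + 9 + 21 + 10 = 40
σ = (3, 4, 2, 1): 0 + 9 + (-3) + 16 = 22
σ = (4, 1, 2, 3): 8 + 21 + (-3) + 27 = 53
σ = (4, 1, 3, 2): 8 + 21 + 3 + 10 = 42
σ = (4, 2, 1, 3): 8 + 15 + 21 + 27 = 71
σ = (4, 2, 3, 1): 8 + 15 + 3 + 16 = 42
σ = (4, 3, 1, 2): 8 + 6 + 21 + 10 = 45
σ = (4, 3, 2, 1): 8 + 6 + (-3) + 16 = 27
Optimal value attained by: σ = (4, 2, 1, 3).
Answer: det⊕(A) = 71; verdict: NONSINGULAR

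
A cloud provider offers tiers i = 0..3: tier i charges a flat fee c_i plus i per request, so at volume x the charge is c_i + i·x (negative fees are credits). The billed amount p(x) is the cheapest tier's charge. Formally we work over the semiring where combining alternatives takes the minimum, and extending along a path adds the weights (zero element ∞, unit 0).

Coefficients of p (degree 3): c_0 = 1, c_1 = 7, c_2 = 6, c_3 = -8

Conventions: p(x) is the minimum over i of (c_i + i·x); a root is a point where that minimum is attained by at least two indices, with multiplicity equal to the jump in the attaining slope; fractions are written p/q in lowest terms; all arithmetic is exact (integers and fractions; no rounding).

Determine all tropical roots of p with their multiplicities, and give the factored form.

hull edge (i=0, c=1) to (i=3, c=-8): slope -3, span 3
Factored form: p(x) = -8 ⊗ (x ⊕ 3) ⊗ (x ⊕ 3) ⊗ (x ⊕ 3)
Answer: roots = 3 (mult 3)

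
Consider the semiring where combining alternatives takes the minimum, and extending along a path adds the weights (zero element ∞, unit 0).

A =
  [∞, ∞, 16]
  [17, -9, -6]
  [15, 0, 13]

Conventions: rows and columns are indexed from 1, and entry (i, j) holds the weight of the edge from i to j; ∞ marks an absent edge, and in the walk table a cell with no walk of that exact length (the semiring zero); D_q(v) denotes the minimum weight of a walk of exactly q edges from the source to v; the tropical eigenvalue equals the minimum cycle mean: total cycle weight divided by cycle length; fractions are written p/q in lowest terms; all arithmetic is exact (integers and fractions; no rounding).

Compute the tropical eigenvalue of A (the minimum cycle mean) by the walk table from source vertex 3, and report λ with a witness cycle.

q=0: [∞, ∞, 0]
q=1: [15, 0, 13]
q=2: [17, -9, -6]
q=3: [8, -18, -15]
Optimal cycle mean attained by: cycle 2->2, total (-9), length 1.
Answer: λ = -9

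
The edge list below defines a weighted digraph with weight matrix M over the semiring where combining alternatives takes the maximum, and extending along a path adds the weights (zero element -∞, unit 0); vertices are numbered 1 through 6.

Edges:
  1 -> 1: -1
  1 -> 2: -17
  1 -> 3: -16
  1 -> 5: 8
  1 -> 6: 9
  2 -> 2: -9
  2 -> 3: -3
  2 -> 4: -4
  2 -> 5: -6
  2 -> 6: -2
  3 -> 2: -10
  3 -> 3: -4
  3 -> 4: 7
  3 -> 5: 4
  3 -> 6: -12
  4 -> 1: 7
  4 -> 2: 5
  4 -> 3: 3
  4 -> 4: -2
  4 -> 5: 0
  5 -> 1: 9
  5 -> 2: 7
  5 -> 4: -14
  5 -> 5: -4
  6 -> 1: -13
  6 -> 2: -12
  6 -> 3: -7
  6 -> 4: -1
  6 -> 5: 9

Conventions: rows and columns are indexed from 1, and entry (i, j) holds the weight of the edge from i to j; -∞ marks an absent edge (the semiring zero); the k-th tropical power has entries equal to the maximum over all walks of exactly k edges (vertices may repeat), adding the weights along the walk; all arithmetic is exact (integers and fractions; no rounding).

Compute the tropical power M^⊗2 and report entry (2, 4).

M^⊗2:
  [17, 15, 2, 8, 18, 8]
  [3, 1, -1, 4, 7, -11]
  [14, 12, 10, 5, 7, -12]
  [9, 7, 2, 10, 15, 16]
  [8, 3, 4, 3, 17, 18]
  [18, 16, 2, 0, 5, -4]
Key observation: the optimum is the walk 2->3->4, with weight (-3) + 7 = 4.
Optimal value attained by: walk 2->3->4.
Answer: (M^⊗2)[2][4] = 4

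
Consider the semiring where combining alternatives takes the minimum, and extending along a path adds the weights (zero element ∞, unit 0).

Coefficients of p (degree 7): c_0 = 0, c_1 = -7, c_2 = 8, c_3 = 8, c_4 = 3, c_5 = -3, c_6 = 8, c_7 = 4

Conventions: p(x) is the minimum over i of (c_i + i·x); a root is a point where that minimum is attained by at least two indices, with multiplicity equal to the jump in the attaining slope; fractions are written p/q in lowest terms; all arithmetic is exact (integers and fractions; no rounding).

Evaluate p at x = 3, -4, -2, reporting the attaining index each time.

p(3) = min(0+0·3=0, -7+1·3=-4, 8+2·3=14, 8+3·3=17, 3+4·3=15, -3+5·3=12, 8+6·3=26, 4+7·3=25) = -4 (attained by i=1)
p(-4) = min(0+0·(-4)=0, -7+1·(-4)=-11, 8+2·(-4)=0, 8+3·(-4)=-4, 3+4·(-4)=-13, -3+5·(-4)=-23, 8+6·(-4)=-16, 4+7·(-4)=-24) = -24 (attained by i=7)
p(-2) = min(0+0·(-2)=0, -7+1·(-2)=-9, 8+2·(-2)=4, 8+3·(-2)=2, 3+4·(-2)=-5, -3+5·(-2)=-13, 8+6·(-2)=-4, 4+7·(-2)=-10) = -13 (attained by i=5)
Answer: p(3) = -4; p(-4) = -24; p(-2) = -13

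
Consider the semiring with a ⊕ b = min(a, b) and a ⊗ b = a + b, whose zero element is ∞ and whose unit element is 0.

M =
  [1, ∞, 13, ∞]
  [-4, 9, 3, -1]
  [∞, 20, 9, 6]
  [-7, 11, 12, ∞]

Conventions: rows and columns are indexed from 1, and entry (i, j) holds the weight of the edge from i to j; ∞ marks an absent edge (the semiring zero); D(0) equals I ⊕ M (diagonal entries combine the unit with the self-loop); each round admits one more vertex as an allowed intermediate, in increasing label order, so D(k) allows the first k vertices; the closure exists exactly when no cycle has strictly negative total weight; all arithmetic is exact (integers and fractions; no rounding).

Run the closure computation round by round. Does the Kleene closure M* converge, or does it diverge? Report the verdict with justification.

D(0):
  [0, ∞, 13, ∞]
  [-4, 0, 3, -1]
  [∞, 20, 0, 6]
  [-7, 11, 12, 0]
D(1):
  [0, ∞, 13, ∞]
  [-4, 0, 3, -1]
  [∞, 20, 0, 6]
  [-7, 11, 6, 0]
D(2):
  [0, ∞, 13, ∞]
  [-4, 0, 3, -1]
  [16, 20, 0, 6]
  [-7, 11, 6, 0]
D(3):
  [0, 33, 13, 19]
  [-4, 0, 3, -1]
  [16, 20, 0, 6]
  [-7, 11, 6, 0]
D(4):
  [0, 30, 13, 19]
  [-8, 0, 3, -1]
  [-1, 17, 0, 6]
  [-7, 11, 6, 0]
Key observation: every diagonal entry stays at the unit through all rounds, so no improving cycle exists.
Answer: CONVERGES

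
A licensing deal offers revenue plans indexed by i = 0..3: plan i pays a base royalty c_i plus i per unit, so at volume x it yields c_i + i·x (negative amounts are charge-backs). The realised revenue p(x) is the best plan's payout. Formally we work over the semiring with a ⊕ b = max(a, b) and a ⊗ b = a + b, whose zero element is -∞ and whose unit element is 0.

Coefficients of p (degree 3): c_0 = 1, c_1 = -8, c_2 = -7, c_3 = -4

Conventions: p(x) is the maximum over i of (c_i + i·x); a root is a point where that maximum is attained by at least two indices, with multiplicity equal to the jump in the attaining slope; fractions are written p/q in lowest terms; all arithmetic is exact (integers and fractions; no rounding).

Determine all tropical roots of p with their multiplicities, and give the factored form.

hull edge (i=0, c=1) to (i=3, c=-4): slope -5/3, span 3
Factored form: p(x) = -4 ⊗ (x ⊕ 5/3) ⊗ (x ⊕ 5/3) ⊗ (x ⊕ 5/3)
Answer: roots = 5/3 (mult 3)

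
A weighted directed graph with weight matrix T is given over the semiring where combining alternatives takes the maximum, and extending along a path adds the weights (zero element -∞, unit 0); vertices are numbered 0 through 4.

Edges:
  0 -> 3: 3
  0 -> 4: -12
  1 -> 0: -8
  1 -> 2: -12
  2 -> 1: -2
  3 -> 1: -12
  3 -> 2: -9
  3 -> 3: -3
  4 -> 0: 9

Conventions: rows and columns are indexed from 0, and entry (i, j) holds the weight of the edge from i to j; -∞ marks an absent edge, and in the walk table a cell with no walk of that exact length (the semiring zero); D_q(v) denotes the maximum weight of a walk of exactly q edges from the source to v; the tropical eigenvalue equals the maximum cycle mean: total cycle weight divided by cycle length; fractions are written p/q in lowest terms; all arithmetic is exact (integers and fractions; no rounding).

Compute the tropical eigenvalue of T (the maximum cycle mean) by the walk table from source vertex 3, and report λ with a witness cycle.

q=0: [-∞, -∞, -∞, 0, -∞]
q=1: [-∞, -12, -9, -3, -∞]
q=2: [-20, -11, -12, -6, -∞]
q=3: [-19, -14, -15, -9, -32]
q=4: [-22, -17, -18, -12, -31]
q=5: [-22, -20, -21, -15, -34]
Optimal cycle mean attained by: cycle 0->4->0, total (-12) + 9, length 2.
Answer: λ = -3/2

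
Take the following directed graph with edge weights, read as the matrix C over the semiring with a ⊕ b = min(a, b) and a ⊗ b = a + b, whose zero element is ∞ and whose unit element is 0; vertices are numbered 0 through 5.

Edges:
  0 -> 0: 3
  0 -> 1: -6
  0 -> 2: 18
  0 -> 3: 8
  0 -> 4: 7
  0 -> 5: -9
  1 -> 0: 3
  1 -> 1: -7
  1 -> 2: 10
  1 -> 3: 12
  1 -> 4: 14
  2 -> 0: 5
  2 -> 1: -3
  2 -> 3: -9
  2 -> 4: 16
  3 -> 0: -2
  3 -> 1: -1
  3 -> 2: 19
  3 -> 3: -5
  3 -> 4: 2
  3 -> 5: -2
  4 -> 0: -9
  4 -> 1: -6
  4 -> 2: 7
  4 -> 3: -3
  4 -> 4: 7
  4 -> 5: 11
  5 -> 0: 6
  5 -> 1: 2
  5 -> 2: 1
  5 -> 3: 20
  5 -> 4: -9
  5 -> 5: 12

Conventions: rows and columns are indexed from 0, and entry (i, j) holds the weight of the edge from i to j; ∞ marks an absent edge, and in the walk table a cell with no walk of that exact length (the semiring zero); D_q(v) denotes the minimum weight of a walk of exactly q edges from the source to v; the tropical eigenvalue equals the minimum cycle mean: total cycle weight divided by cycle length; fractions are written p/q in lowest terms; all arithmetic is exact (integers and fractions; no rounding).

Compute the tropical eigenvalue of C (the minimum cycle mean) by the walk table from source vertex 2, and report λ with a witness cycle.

q=0: [∞, ∞, 0, ∞, ∞, ∞]
q=1: [5, -3, ∞, -9, 16, ∞]
q=2: [-11, -10, 7, -14, -7, -11]
q=3: [-16, -17, -10, -19, -20, -20]
q=4: [-29, -26, -19, -24, -29, -25]
q=5: [-38, -35, -24, -32, -34, -38]
q=6: [-43, -44, -37, -37, -47, -47]
Optimal cycle mean attained by: cycle 0->5->4->0, total (-9) + (-9) + (-9), length 3.
Answer: λ = -9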